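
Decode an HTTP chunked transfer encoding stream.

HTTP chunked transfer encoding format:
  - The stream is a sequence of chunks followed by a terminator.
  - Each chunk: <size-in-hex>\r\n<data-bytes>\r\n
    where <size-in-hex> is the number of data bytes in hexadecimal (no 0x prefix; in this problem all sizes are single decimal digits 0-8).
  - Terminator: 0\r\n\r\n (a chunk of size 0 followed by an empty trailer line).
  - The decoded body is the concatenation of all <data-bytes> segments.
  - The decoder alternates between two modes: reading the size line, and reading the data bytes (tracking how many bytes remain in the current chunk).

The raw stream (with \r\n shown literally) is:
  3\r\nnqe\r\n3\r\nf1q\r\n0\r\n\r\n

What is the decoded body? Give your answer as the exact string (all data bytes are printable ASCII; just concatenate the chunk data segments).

Answer: nqef1q

Derivation:
Chunk 1: stream[0..1]='3' size=0x3=3, data at stream[3..6]='nqe' -> body[0..3], body so far='nqe'
Chunk 2: stream[8..9]='3' size=0x3=3, data at stream[11..14]='f1q' -> body[3..6], body so far='nqef1q'
Chunk 3: stream[16..17]='0' size=0 (terminator). Final body='nqef1q' (6 bytes)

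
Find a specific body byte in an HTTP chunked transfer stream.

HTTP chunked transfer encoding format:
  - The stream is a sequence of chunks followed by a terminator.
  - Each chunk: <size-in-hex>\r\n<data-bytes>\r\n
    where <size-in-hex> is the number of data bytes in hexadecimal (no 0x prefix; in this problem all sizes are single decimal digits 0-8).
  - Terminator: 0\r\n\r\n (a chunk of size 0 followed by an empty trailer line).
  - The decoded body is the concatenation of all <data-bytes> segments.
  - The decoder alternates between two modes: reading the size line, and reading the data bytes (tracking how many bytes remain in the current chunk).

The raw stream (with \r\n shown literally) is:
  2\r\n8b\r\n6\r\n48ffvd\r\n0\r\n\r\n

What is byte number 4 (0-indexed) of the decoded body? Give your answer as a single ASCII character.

Chunk 1: stream[0..1]='2' size=0x2=2, data at stream[3..5]='8b' -> body[0..2], body so far='8b'
Chunk 2: stream[7..8]='6' size=0x6=6, data at stream[10..16]='48ffvd' -> body[2..8], body so far='8b48ffvd'
Chunk 3: stream[18..19]='0' size=0 (terminator). Final body='8b48ffvd' (8 bytes)
Body byte 4 = 'f'

Answer: f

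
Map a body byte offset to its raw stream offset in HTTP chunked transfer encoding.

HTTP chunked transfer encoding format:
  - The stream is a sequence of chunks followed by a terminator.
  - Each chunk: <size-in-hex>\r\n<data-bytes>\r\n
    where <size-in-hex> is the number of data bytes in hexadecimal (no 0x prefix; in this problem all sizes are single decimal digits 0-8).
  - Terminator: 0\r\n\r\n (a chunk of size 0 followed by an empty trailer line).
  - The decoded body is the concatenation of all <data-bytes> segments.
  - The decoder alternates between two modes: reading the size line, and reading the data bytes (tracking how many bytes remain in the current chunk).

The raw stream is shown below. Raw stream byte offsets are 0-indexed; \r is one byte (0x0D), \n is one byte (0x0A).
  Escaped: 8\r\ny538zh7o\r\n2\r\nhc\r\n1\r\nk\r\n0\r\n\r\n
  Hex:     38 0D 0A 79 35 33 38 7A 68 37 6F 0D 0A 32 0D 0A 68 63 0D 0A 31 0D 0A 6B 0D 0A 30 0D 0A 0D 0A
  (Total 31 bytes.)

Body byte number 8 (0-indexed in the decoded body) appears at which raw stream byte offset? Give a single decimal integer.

Chunk 1: stream[0..1]='8' size=0x8=8, data at stream[3..11]='y538zh7o' -> body[0..8], body so far='y538zh7o'
Chunk 2: stream[13..14]='2' size=0x2=2, data at stream[16..18]='hc' -> body[8..10], body so far='y538zh7ohc'
Chunk 3: stream[20..21]='1' size=0x1=1, data at stream[23..24]='k' -> body[10..11], body so far='y538zh7ohck'
Chunk 4: stream[26..27]='0' size=0 (terminator). Final body='y538zh7ohck' (11 bytes)
Body byte 8 at stream offset 16

Answer: 16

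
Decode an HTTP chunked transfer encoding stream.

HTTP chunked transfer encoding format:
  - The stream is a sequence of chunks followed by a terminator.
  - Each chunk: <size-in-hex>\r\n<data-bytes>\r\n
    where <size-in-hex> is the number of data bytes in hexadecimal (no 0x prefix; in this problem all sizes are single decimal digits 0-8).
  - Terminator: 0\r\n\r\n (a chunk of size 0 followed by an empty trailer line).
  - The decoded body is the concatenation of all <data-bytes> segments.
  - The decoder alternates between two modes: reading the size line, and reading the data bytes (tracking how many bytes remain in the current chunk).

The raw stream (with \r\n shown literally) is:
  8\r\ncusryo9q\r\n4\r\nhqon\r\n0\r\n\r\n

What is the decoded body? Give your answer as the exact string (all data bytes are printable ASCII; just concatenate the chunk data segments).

Answer: cusryo9qhqon

Derivation:
Chunk 1: stream[0..1]='8' size=0x8=8, data at stream[3..11]='cusryo9q' -> body[0..8], body so far='cusryo9q'
Chunk 2: stream[13..14]='4' size=0x4=4, data at stream[16..20]='hqon' -> body[8..12], body so far='cusryo9qhqon'
Chunk 3: stream[22..23]='0' size=0 (terminator). Final body='cusryo9qhqon' (12 bytes)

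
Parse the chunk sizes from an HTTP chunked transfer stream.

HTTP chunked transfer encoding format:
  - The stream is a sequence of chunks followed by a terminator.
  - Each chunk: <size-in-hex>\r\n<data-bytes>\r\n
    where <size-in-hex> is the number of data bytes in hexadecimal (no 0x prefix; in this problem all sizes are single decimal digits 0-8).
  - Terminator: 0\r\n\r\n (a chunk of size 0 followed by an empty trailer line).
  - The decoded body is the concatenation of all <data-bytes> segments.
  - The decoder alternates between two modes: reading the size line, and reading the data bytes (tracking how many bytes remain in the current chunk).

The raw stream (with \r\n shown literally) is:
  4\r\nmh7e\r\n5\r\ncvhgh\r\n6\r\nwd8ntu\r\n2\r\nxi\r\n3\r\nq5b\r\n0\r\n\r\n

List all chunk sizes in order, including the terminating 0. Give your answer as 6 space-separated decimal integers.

Answer: 4 5 6 2 3 0

Derivation:
Chunk 1: stream[0..1]='4' size=0x4=4, data at stream[3..7]='mh7e' -> body[0..4], body so far='mh7e'
Chunk 2: stream[9..10]='5' size=0x5=5, data at stream[12..17]='cvhgh' -> body[4..9], body so far='mh7ecvhgh'
Chunk 3: stream[19..20]='6' size=0x6=6, data at stream[22..28]='wd8ntu' -> body[9..15], body so far='mh7ecvhghwd8ntu'
Chunk 4: stream[30..31]='2' size=0x2=2, data at stream[33..35]='xi' -> body[15..17], body so far='mh7ecvhghwd8ntuxi'
Chunk 5: stream[37..38]='3' size=0x3=3, data at stream[40..43]='q5b' -> body[17..20], body so far='mh7ecvhghwd8ntuxiq5b'
Chunk 6: stream[45..46]='0' size=0 (terminator). Final body='mh7ecvhghwd8ntuxiq5b' (20 bytes)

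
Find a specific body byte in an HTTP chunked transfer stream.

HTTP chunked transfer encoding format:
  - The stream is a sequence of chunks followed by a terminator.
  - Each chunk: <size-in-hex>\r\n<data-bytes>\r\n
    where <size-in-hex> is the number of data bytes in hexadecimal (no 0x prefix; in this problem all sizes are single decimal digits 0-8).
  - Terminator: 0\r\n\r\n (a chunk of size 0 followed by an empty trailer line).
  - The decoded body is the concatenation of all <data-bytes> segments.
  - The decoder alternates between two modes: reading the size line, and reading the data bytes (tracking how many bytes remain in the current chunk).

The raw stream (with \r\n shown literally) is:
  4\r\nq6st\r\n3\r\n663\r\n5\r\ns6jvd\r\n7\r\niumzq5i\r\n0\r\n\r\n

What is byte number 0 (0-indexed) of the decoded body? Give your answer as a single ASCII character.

Chunk 1: stream[0..1]='4' size=0x4=4, data at stream[3..7]='q6st' -> body[0..4], body so far='q6st'
Chunk 2: stream[9..10]='3' size=0x3=3, data at stream[12..15]='663' -> body[4..7], body so far='q6st663'
Chunk 3: stream[17..18]='5' size=0x5=5, data at stream[20..25]='s6jvd' -> body[7..12], body so far='q6st663s6jvd'
Chunk 4: stream[27..28]='7' size=0x7=7, data at stream[30..37]='iumzq5i' -> body[12..19], body so far='q6st663s6jvdiumzq5i'
Chunk 5: stream[39..40]='0' size=0 (terminator). Final body='q6st663s6jvdiumzq5i' (19 bytes)
Body byte 0 = 'q'

Answer: q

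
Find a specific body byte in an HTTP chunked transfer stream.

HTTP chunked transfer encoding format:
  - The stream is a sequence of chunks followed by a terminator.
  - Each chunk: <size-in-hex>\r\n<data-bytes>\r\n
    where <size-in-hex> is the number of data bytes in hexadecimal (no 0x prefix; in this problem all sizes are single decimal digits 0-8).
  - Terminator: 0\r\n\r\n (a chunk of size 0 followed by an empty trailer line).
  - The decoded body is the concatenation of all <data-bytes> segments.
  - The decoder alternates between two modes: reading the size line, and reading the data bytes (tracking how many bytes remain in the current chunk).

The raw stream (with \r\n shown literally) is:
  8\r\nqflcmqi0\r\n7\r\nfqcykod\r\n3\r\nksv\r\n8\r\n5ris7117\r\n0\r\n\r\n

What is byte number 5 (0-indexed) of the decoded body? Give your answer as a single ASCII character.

Chunk 1: stream[0..1]='8' size=0x8=8, data at stream[3..11]='qflcmqi0' -> body[0..8], body so far='qflcmqi0'
Chunk 2: stream[13..14]='7' size=0x7=7, data at stream[16..23]='fqcykod' -> body[8..15], body so far='qflcmqi0fqcykod'
Chunk 3: stream[25..26]='3' size=0x3=3, data at stream[28..31]='ksv' -> body[15..18], body so far='qflcmqi0fqcykodksv'
Chunk 4: stream[33..34]='8' size=0x8=8, data at stream[36..44]='5ris7117' -> body[18..26], body so far='qflcmqi0fqcykodksv5ris7117'
Chunk 5: stream[46..47]='0' size=0 (terminator). Final body='qflcmqi0fqcykodksv5ris7117' (26 bytes)
Body byte 5 = 'q'

Answer: q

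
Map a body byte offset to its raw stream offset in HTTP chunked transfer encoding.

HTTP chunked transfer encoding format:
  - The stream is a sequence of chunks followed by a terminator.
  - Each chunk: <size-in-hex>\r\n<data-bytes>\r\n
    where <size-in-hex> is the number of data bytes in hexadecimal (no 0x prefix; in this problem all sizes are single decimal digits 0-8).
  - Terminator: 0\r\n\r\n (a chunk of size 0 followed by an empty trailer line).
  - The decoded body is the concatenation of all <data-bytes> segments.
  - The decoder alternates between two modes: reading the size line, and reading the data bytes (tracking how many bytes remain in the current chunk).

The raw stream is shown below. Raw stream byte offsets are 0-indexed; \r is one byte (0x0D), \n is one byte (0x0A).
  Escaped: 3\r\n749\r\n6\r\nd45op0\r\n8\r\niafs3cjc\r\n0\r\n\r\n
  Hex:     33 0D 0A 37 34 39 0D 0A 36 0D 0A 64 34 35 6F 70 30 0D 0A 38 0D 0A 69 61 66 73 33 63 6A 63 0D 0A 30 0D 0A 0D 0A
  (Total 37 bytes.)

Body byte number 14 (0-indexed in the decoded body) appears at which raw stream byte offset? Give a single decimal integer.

Chunk 1: stream[0..1]='3' size=0x3=3, data at stream[3..6]='749' -> body[0..3], body so far='749'
Chunk 2: stream[8..9]='6' size=0x6=6, data at stream[11..17]='d45op0' -> body[3..9], body so far='749d45op0'
Chunk 3: stream[19..20]='8' size=0x8=8, data at stream[22..30]='iafs3cjc' -> body[9..17], body so far='749d45op0iafs3cjc'
Chunk 4: stream[32..33]='0' size=0 (terminator). Final body='749d45op0iafs3cjc' (17 bytes)
Body byte 14 at stream offset 27

Answer: 27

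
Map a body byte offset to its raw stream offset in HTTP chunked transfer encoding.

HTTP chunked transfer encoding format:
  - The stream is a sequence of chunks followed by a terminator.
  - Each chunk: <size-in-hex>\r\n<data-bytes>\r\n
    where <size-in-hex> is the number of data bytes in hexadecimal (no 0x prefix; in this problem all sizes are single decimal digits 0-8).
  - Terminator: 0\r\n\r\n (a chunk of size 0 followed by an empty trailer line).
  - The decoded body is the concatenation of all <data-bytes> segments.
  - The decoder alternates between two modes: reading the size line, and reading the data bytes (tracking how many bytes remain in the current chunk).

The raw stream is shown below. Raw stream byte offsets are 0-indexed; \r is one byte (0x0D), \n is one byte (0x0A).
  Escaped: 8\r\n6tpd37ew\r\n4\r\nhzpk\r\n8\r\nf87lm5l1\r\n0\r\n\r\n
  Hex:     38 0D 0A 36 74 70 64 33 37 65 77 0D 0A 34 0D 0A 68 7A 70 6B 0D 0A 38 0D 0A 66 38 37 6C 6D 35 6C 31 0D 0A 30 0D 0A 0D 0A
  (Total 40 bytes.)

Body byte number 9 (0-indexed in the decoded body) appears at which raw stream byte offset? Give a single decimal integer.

Answer: 17

Derivation:
Chunk 1: stream[0..1]='8' size=0x8=8, data at stream[3..11]='6tpd37ew' -> body[0..8], body so far='6tpd37ew'
Chunk 2: stream[13..14]='4' size=0x4=4, data at stream[16..20]='hzpk' -> body[8..12], body so far='6tpd37ewhzpk'
Chunk 3: stream[22..23]='8' size=0x8=8, data at stream[25..33]='f87lm5l1' -> body[12..20], body so far='6tpd37ewhzpkf87lm5l1'
Chunk 4: stream[35..36]='0' size=0 (terminator). Final body='6tpd37ewhzpkf87lm5l1' (20 bytes)
Body byte 9 at stream offset 17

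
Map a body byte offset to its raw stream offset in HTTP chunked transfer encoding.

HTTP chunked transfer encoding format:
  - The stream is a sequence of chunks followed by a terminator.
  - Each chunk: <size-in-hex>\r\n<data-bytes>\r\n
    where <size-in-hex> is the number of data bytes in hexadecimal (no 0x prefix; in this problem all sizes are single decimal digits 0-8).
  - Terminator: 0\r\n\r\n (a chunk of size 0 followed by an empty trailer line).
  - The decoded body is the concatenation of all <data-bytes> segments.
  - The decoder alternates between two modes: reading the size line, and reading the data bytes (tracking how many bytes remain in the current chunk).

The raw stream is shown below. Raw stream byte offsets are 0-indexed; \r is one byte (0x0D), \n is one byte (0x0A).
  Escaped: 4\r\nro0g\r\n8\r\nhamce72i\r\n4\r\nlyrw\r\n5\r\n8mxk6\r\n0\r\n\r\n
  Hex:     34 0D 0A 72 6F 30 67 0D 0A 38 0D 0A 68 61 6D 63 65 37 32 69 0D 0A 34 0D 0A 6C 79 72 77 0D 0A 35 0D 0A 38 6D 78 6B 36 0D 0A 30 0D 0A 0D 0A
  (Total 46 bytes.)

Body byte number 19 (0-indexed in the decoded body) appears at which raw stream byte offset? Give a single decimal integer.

Answer: 37

Derivation:
Chunk 1: stream[0..1]='4' size=0x4=4, data at stream[3..7]='ro0g' -> body[0..4], body so far='ro0g'
Chunk 2: stream[9..10]='8' size=0x8=8, data at stream[12..20]='hamce72i' -> body[4..12], body so far='ro0ghamce72i'
Chunk 3: stream[22..23]='4' size=0x4=4, data at stream[25..29]='lyrw' -> body[12..16], body so far='ro0ghamce72ilyrw'
Chunk 4: stream[31..32]='5' size=0x5=5, data at stream[34..39]='8mxk6' -> body[16..21], body so far='ro0ghamce72ilyrw8mxk6'
Chunk 5: stream[41..42]='0' size=0 (terminator). Final body='ro0ghamce72ilyrw8mxk6' (21 bytes)
Body byte 19 at stream offset 37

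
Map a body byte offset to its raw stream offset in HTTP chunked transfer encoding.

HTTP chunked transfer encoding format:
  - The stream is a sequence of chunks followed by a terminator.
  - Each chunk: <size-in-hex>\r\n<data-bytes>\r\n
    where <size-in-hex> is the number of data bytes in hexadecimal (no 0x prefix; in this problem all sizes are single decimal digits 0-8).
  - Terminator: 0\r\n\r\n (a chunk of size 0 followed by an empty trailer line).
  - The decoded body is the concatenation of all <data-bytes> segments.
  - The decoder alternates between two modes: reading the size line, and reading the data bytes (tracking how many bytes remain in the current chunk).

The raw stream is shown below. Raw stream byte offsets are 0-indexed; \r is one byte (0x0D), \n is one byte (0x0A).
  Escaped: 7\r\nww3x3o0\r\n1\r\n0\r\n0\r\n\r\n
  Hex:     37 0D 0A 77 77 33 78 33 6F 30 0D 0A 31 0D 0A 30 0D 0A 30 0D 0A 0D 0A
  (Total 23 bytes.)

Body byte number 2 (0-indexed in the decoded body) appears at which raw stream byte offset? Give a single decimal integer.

Chunk 1: stream[0..1]='7' size=0x7=7, data at stream[3..10]='ww3x3o0' -> body[0..7], body so far='ww3x3o0'
Chunk 2: stream[12..13]='1' size=0x1=1, data at stream[15..16]='0' -> body[7..8], body so far='ww3x3o00'
Chunk 3: stream[18..19]='0' size=0 (terminator). Final body='ww3x3o00' (8 bytes)
Body byte 2 at stream offset 5

Answer: 5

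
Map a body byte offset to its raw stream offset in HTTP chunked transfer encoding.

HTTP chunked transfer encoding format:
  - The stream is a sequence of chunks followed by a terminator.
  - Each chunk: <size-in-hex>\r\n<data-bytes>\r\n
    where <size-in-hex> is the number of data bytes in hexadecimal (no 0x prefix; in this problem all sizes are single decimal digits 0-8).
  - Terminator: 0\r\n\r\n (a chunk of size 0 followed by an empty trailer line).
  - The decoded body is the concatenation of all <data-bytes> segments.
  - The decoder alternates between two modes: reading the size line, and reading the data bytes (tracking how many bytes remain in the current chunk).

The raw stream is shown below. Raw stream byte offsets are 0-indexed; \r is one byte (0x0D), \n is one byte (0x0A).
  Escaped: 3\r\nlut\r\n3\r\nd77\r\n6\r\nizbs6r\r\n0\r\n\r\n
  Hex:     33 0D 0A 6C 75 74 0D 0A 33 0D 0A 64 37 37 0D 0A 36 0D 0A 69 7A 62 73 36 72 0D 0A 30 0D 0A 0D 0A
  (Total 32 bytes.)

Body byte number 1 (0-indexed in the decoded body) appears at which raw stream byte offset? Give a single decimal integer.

Answer: 4

Derivation:
Chunk 1: stream[0..1]='3' size=0x3=3, data at stream[3..6]='lut' -> body[0..3], body so far='lut'
Chunk 2: stream[8..9]='3' size=0x3=3, data at stream[11..14]='d77' -> body[3..6], body so far='lutd77'
Chunk 3: stream[16..17]='6' size=0x6=6, data at stream[19..25]='izbs6r' -> body[6..12], body so far='lutd77izbs6r'
Chunk 4: stream[27..28]='0' size=0 (terminator). Final body='lutd77izbs6r' (12 bytes)
Body byte 1 at stream offset 4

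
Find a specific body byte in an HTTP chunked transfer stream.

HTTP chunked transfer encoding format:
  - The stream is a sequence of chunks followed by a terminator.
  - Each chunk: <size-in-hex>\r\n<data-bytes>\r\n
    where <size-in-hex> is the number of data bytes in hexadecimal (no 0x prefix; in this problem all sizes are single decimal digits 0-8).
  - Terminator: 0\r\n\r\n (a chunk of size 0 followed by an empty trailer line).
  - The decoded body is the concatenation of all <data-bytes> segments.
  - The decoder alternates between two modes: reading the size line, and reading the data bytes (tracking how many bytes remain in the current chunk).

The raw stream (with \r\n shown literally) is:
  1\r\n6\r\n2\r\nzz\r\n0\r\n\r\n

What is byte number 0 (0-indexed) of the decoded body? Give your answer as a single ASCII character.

Chunk 1: stream[0..1]='1' size=0x1=1, data at stream[3..4]='6' -> body[0..1], body so far='6'
Chunk 2: stream[6..7]='2' size=0x2=2, data at stream[9..11]='zz' -> body[1..3], body so far='6zz'
Chunk 3: stream[13..14]='0' size=0 (terminator). Final body='6zz' (3 bytes)
Body byte 0 = '6'

Answer: 6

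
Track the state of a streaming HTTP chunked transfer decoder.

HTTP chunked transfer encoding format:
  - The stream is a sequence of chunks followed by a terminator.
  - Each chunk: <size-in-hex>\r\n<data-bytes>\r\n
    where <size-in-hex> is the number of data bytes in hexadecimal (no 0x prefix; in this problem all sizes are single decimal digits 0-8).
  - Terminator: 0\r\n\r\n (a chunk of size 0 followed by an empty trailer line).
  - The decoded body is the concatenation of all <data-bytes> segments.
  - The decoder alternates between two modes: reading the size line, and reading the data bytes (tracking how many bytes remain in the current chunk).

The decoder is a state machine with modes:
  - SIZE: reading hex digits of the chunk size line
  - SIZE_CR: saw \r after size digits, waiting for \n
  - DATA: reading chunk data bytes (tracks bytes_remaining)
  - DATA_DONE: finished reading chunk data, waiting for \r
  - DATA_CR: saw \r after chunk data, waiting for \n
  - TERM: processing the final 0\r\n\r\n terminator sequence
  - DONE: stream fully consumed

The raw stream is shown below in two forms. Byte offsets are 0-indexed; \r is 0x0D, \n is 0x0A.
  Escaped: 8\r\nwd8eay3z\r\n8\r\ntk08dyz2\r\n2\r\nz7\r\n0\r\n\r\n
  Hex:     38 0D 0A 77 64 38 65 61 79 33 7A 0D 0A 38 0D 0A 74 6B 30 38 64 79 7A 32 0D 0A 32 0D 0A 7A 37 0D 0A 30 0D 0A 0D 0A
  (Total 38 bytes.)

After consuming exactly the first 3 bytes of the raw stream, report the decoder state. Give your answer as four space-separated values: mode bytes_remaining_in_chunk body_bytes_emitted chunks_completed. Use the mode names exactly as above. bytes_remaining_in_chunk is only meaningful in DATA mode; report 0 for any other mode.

Answer: DATA 8 0 0

Derivation:
Byte 0 = '8': mode=SIZE remaining=0 emitted=0 chunks_done=0
Byte 1 = 0x0D: mode=SIZE_CR remaining=0 emitted=0 chunks_done=0
Byte 2 = 0x0A: mode=DATA remaining=8 emitted=0 chunks_done=0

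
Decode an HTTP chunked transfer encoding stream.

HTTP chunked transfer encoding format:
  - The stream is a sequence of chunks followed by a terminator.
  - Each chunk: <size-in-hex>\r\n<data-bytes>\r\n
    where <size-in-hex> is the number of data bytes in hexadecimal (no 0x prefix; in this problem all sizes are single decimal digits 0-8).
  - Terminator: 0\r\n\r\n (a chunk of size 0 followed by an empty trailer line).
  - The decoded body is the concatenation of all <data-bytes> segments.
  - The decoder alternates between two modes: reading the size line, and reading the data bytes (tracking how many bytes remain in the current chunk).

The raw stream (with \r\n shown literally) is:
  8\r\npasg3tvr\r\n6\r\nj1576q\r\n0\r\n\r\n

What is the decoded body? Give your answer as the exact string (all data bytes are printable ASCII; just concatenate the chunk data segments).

Chunk 1: stream[0..1]='8' size=0x8=8, data at stream[3..11]='pasg3tvr' -> body[0..8], body so far='pasg3tvr'
Chunk 2: stream[13..14]='6' size=0x6=6, data at stream[16..22]='j1576q' -> body[8..14], body so far='pasg3tvrj1576q'
Chunk 3: stream[24..25]='0' size=0 (terminator). Final body='pasg3tvrj1576q' (14 bytes)

Answer: pasg3tvrj1576q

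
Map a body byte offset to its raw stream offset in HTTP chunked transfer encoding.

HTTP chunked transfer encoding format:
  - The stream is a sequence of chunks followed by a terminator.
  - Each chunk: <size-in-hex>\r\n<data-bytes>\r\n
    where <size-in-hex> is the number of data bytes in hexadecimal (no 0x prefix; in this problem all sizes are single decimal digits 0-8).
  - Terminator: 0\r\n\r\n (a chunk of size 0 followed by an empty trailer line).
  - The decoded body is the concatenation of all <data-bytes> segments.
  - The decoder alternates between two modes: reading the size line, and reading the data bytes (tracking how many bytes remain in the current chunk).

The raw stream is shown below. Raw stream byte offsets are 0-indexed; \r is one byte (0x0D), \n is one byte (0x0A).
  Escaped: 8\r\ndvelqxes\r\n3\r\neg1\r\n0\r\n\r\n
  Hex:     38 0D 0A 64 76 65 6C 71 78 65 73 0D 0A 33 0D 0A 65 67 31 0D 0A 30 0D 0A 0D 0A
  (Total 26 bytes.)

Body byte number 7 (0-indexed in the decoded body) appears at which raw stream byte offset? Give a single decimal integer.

Chunk 1: stream[0..1]='8' size=0x8=8, data at stream[3..11]='dvelqxes' -> body[0..8], body so far='dvelqxes'
Chunk 2: stream[13..14]='3' size=0x3=3, data at stream[16..19]='eg1' -> body[8..11], body so far='dvelqxeseg1'
Chunk 3: stream[21..22]='0' size=0 (terminator). Final body='dvelqxeseg1' (11 bytes)
Body byte 7 at stream offset 10

Answer: 10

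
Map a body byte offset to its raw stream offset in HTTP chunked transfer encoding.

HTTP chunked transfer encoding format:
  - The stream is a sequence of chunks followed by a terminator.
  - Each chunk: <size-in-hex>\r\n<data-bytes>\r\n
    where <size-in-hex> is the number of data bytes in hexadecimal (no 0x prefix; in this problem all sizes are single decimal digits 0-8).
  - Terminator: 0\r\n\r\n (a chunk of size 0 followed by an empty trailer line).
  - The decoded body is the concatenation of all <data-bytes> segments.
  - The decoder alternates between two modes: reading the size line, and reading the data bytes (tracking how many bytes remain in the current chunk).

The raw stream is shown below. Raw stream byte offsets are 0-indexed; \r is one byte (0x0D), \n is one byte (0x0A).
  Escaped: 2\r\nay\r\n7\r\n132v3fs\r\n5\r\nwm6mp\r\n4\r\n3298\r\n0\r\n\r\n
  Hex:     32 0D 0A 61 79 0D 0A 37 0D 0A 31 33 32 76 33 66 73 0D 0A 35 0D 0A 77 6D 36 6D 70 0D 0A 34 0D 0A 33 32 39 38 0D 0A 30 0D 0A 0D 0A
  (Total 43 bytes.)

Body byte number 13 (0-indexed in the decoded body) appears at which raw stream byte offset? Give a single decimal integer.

Answer: 26

Derivation:
Chunk 1: stream[0..1]='2' size=0x2=2, data at stream[3..5]='ay' -> body[0..2], body so far='ay'
Chunk 2: stream[7..8]='7' size=0x7=7, data at stream[10..17]='132v3fs' -> body[2..9], body so far='ay132v3fs'
Chunk 3: stream[19..20]='5' size=0x5=5, data at stream[22..27]='wm6mp' -> body[9..14], body so far='ay132v3fswm6mp'
Chunk 4: stream[29..30]='4' size=0x4=4, data at stream[32..36]='3298' -> body[14..18], body so far='ay132v3fswm6mp3298'
Chunk 5: stream[38..39]='0' size=0 (terminator). Final body='ay132v3fswm6mp3298' (18 bytes)
Body byte 13 at stream offset 26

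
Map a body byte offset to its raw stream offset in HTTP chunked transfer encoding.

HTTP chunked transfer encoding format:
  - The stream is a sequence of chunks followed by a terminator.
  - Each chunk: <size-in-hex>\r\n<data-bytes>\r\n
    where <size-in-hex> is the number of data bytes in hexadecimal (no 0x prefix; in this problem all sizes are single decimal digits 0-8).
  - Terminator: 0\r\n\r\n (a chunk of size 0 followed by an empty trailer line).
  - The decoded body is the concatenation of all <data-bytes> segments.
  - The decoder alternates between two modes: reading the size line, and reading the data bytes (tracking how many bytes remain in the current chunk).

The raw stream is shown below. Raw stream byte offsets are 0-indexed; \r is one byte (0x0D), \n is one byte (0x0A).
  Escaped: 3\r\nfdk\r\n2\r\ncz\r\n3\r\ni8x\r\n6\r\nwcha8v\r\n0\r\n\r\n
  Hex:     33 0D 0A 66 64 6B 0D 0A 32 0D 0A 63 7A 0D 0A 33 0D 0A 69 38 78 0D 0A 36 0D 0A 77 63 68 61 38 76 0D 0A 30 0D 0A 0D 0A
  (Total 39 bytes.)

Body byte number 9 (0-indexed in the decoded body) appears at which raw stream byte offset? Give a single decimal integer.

Chunk 1: stream[0..1]='3' size=0x3=3, data at stream[3..6]='fdk' -> body[0..3], body so far='fdk'
Chunk 2: stream[8..9]='2' size=0x2=2, data at stream[11..13]='cz' -> body[3..5], body so far='fdkcz'
Chunk 3: stream[15..16]='3' size=0x3=3, data at stream[18..21]='i8x' -> body[5..8], body so far='fdkczi8x'
Chunk 4: stream[23..24]='6' size=0x6=6, data at stream[26..32]='wcha8v' -> body[8..14], body so far='fdkczi8xwcha8v'
Chunk 5: stream[34..35]='0' size=0 (terminator). Final body='fdkczi8xwcha8v' (14 bytes)
Body byte 9 at stream offset 27

Answer: 27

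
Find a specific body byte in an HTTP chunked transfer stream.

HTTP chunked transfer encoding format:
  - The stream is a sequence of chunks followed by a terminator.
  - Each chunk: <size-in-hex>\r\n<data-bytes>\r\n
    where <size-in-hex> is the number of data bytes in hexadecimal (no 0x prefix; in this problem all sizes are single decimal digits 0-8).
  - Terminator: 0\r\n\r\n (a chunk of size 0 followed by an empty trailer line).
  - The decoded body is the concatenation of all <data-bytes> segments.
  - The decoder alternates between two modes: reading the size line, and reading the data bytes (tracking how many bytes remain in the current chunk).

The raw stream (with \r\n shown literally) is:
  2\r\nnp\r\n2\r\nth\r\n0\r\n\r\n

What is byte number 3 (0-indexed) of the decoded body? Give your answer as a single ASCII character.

Answer: h

Derivation:
Chunk 1: stream[0..1]='2' size=0x2=2, data at stream[3..5]='np' -> body[0..2], body so far='np'
Chunk 2: stream[7..8]='2' size=0x2=2, data at stream[10..12]='th' -> body[2..4], body so far='npth'
Chunk 3: stream[14..15]='0' size=0 (terminator). Final body='npth' (4 bytes)
Body byte 3 = 'h'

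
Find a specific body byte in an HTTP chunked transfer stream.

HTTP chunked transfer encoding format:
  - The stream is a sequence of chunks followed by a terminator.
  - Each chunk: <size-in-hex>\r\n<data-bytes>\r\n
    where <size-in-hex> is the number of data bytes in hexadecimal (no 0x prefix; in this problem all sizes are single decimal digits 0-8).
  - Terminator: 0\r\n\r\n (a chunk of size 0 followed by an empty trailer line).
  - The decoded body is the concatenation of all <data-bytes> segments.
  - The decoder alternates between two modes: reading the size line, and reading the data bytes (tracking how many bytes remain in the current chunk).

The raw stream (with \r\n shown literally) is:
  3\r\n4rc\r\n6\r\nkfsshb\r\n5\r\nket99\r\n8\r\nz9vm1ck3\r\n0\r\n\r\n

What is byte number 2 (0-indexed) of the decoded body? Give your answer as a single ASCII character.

Answer: c

Derivation:
Chunk 1: stream[0..1]='3' size=0x3=3, data at stream[3..6]='4rc' -> body[0..3], body so far='4rc'
Chunk 2: stream[8..9]='6' size=0x6=6, data at stream[11..17]='kfsshb' -> body[3..9], body so far='4rckfsshb'
Chunk 3: stream[19..20]='5' size=0x5=5, data at stream[22..27]='ket99' -> body[9..14], body so far='4rckfsshbket99'
Chunk 4: stream[29..30]='8' size=0x8=8, data at stream[32..40]='z9vm1ck3' -> body[14..22], body so far='4rckfsshbket99z9vm1ck3'
Chunk 5: stream[42..43]='0' size=0 (terminator). Final body='4rckfsshbket99z9vm1ck3' (22 bytes)
Body byte 2 = 'c'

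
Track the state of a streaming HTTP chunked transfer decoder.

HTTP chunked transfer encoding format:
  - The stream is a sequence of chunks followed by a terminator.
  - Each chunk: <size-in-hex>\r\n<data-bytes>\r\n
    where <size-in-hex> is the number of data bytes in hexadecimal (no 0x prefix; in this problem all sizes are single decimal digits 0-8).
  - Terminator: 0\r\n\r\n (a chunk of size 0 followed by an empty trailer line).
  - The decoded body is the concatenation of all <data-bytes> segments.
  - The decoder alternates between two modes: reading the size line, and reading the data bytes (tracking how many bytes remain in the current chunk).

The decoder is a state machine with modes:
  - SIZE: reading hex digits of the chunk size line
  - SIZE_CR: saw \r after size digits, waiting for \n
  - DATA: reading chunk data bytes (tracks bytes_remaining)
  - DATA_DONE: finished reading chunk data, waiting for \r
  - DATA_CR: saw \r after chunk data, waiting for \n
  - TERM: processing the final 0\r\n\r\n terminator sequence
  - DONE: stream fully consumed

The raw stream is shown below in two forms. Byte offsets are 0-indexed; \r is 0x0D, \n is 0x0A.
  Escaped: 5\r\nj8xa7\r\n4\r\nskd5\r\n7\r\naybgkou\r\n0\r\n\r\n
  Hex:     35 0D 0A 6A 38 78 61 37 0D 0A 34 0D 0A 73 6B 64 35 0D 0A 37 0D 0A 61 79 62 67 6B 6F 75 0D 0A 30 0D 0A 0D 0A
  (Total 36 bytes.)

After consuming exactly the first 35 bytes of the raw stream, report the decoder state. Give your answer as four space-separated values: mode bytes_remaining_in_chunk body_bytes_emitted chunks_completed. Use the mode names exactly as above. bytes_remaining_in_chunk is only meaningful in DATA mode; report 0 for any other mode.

Answer: TERM 0 16 3

Derivation:
Byte 0 = '5': mode=SIZE remaining=0 emitted=0 chunks_done=0
Byte 1 = 0x0D: mode=SIZE_CR remaining=0 emitted=0 chunks_done=0
Byte 2 = 0x0A: mode=DATA remaining=5 emitted=0 chunks_done=0
Byte 3 = 'j': mode=DATA remaining=4 emitted=1 chunks_done=0
Byte 4 = '8': mode=DATA remaining=3 emitted=2 chunks_done=0
Byte 5 = 'x': mode=DATA remaining=2 emitted=3 chunks_done=0
Byte 6 = 'a': mode=DATA remaining=1 emitted=4 chunks_done=0
Byte 7 = '7': mode=DATA_DONE remaining=0 emitted=5 chunks_done=0
Byte 8 = 0x0D: mode=DATA_CR remaining=0 emitted=5 chunks_done=0
Byte 9 = 0x0A: mode=SIZE remaining=0 emitted=5 chunks_done=1
Byte 10 = '4': mode=SIZE remaining=0 emitted=5 chunks_done=1
Byte 11 = 0x0D: mode=SIZE_CR remaining=0 emitted=5 chunks_done=1
Byte 12 = 0x0A: mode=DATA remaining=4 emitted=5 chunks_done=1
Byte 13 = 's': mode=DATA remaining=3 emitted=6 chunks_done=1
Byte 14 = 'k': mode=DATA remaining=2 emitted=7 chunks_done=1
Byte 15 = 'd': mode=DATA remaining=1 emitted=8 chunks_done=1
Byte 16 = '5': mode=DATA_DONE remaining=0 emitted=9 chunks_done=1
Byte 17 = 0x0D: mode=DATA_CR remaining=0 emitted=9 chunks_done=1
Byte 18 = 0x0A: mode=SIZE remaining=0 emitted=9 chunks_done=2
Byte 19 = '7': mode=SIZE remaining=0 emitted=9 chunks_done=2
Byte 20 = 0x0D: mode=SIZE_CR remaining=0 emitted=9 chunks_done=2
Byte 21 = 0x0A: mode=DATA remaining=7 emitted=9 chunks_done=2
Byte 22 = 'a': mode=DATA remaining=6 emitted=10 chunks_done=2
Byte 23 = 'y': mode=DATA remaining=5 emitted=11 chunks_done=2
Byte 24 = 'b': mode=DATA remaining=4 emitted=12 chunks_done=2
Byte 25 = 'g': mode=DATA remaining=3 emitted=13 chunks_done=2
Byte 26 = 'k': mode=DATA remaining=2 emitted=14 chunks_done=2
Byte 27 = 'o': mode=DATA remaining=1 emitted=15 chunks_done=2
Byte 28 = 'u': mode=DATA_DONE remaining=0 emitted=16 chunks_done=2
Byte 29 = 0x0D: mode=DATA_CR remaining=0 emitted=16 chunks_done=2
Byte 30 = 0x0A: mode=SIZE remaining=0 emitted=16 chunks_done=3
Byte 31 = '0': mode=SIZE remaining=0 emitted=16 chunks_done=3
Byte 32 = 0x0D: mode=SIZE_CR remaining=0 emitted=16 chunks_done=3
Byte 33 = 0x0A: mode=TERM remaining=0 emitted=16 chunks_done=3
Byte 34 = 0x0D: mode=TERM remaining=0 emitted=16 chunks_done=3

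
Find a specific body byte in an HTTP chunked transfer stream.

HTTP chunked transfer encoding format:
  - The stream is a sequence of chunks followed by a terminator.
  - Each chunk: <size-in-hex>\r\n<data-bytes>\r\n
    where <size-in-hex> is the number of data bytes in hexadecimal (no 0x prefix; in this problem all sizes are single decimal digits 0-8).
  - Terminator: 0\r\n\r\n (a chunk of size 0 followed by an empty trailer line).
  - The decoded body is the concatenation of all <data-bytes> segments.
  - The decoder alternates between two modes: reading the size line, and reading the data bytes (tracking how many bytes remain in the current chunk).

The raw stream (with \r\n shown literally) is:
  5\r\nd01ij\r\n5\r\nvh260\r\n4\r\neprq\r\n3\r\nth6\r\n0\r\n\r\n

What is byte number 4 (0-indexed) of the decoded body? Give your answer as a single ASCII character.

Answer: j

Derivation:
Chunk 1: stream[0..1]='5' size=0x5=5, data at stream[3..8]='d01ij' -> body[0..5], body so far='d01ij'
Chunk 2: stream[10..11]='5' size=0x5=5, data at stream[13..18]='vh260' -> body[5..10], body so far='d01ijvh260'
Chunk 3: stream[20..21]='4' size=0x4=4, data at stream[23..27]='eprq' -> body[10..14], body so far='d01ijvh260eprq'
Chunk 4: stream[29..30]='3' size=0x3=3, data at stream[32..35]='th6' -> body[14..17], body so far='d01ijvh260eprqth6'
Chunk 5: stream[37..38]='0' size=0 (terminator). Final body='d01ijvh260eprqth6' (17 bytes)
Body byte 4 = 'j'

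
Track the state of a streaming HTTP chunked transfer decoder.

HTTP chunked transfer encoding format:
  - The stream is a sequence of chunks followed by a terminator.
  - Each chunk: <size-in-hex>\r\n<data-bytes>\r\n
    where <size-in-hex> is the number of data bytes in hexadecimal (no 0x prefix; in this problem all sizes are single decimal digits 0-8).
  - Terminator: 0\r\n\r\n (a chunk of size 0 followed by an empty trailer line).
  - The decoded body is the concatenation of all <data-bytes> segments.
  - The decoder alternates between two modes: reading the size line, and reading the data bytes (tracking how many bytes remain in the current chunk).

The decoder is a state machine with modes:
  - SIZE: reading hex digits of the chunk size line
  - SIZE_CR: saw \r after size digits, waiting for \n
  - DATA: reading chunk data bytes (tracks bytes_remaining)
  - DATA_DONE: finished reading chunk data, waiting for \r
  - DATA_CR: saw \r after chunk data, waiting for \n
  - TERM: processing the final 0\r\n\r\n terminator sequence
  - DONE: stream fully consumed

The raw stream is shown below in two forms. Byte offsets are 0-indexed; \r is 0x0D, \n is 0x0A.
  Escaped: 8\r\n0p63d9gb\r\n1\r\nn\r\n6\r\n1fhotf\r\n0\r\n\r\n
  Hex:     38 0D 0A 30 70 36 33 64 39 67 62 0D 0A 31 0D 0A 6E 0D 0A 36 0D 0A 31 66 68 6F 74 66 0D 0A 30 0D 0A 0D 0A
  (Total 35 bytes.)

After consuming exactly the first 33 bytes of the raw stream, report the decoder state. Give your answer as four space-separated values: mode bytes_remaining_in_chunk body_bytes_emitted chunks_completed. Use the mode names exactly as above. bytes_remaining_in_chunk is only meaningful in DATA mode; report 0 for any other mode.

Byte 0 = '8': mode=SIZE remaining=0 emitted=0 chunks_done=0
Byte 1 = 0x0D: mode=SIZE_CR remaining=0 emitted=0 chunks_done=0
Byte 2 = 0x0A: mode=DATA remaining=8 emitted=0 chunks_done=0
Byte 3 = '0': mode=DATA remaining=7 emitted=1 chunks_done=0
Byte 4 = 'p': mode=DATA remaining=6 emitted=2 chunks_done=0
Byte 5 = '6': mode=DATA remaining=5 emitted=3 chunks_done=0
Byte 6 = '3': mode=DATA remaining=4 emitted=4 chunks_done=0
Byte 7 = 'd': mode=DATA remaining=3 emitted=5 chunks_done=0
Byte 8 = '9': mode=DATA remaining=2 emitted=6 chunks_done=0
Byte 9 = 'g': mode=DATA remaining=1 emitted=7 chunks_done=0
Byte 10 = 'b': mode=DATA_DONE remaining=0 emitted=8 chunks_done=0
Byte 11 = 0x0D: mode=DATA_CR remaining=0 emitted=8 chunks_done=0
Byte 12 = 0x0A: mode=SIZE remaining=0 emitted=8 chunks_done=1
Byte 13 = '1': mode=SIZE remaining=0 emitted=8 chunks_done=1
Byte 14 = 0x0D: mode=SIZE_CR remaining=0 emitted=8 chunks_done=1
Byte 15 = 0x0A: mode=DATA remaining=1 emitted=8 chunks_done=1
Byte 16 = 'n': mode=DATA_DONE remaining=0 emitted=9 chunks_done=1
Byte 17 = 0x0D: mode=DATA_CR remaining=0 emitted=9 chunks_done=1
Byte 18 = 0x0A: mode=SIZE remaining=0 emitted=9 chunks_done=2
Byte 19 = '6': mode=SIZE remaining=0 emitted=9 chunks_done=2
Byte 20 = 0x0D: mode=SIZE_CR remaining=0 emitted=9 chunks_done=2
Byte 21 = 0x0A: mode=DATA remaining=6 emitted=9 chunks_done=2
Byte 22 = '1': mode=DATA remaining=5 emitted=10 chunks_done=2
Byte 23 = 'f': mode=DATA remaining=4 emitted=11 chunks_done=2
Byte 24 = 'h': mode=DATA remaining=3 emitted=12 chunks_done=2
Byte 25 = 'o': mode=DATA remaining=2 emitted=13 chunks_done=2
Byte 26 = 't': mode=DATA remaining=1 emitted=14 chunks_done=2
Byte 27 = 'f': mode=DATA_DONE remaining=0 emitted=15 chunks_done=2
Byte 28 = 0x0D: mode=DATA_CR remaining=0 emitted=15 chunks_done=2
Byte 29 = 0x0A: mode=SIZE remaining=0 emitted=15 chunks_done=3
Byte 30 = '0': mode=SIZE remaining=0 emitted=15 chunks_done=3
Byte 31 = 0x0D: mode=SIZE_CR remaining=0 emitted=15 chunks_done=3
Byte 32 = 0x0A: mode=TERM remaining=0 emitted=15 chunks_done=3

Answer: TERM 0 15 3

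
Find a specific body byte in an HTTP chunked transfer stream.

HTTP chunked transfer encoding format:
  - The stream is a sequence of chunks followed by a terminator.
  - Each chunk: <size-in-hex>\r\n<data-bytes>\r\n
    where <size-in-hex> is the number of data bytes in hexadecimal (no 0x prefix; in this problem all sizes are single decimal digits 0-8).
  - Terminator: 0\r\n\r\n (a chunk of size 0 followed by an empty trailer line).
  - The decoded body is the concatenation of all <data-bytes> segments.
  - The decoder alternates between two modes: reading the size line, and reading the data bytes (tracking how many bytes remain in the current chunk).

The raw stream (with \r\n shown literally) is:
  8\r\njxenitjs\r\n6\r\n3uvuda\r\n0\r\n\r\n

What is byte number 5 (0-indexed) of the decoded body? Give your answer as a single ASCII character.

Answer: t

Derivation:
Chunk 1: stream[0..1]='8' size=0x8=8, data at stream[3..11]='jxenitjs' -> body[0..8], body so far='jxenitjs'
Chunk 2: stream[13..14]='6' size=0x6=6, data at stream[16..22]='3uvuda' -> body[8..14], body so far='jxenitjs3uvuda'
Chunk 3: stream[24..25]='0' size=0 (terminator). Final body='jxenitjs3uvuda' (14 bytes)
Body byte 5 = 't'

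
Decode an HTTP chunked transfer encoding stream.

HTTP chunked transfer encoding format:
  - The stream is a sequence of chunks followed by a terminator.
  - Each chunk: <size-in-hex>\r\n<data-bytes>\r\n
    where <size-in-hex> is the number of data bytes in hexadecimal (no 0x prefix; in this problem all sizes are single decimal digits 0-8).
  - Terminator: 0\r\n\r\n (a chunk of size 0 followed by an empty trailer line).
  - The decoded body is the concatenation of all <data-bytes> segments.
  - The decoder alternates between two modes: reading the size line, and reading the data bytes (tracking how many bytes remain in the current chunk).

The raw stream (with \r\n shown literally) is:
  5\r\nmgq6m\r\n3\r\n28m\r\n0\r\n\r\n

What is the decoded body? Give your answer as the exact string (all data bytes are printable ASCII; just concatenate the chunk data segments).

Answer: mgq6m28m

Derivation:
Chunk 1: stream[0..1]='5' size=0x5=5, data at stream[3..8]='mgq6m' -> body[0..5], body so far='mgq6m'
Chunk 2: stream[10..11]='3' size=0x3=3, data at stream[13..16]='28m' -> body[5..8], body so far='mgq6m28m'
Chunk 3: stream[18..19]='0' size=0 (terminator). Final body='mgq6m28m' (8 bytes)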